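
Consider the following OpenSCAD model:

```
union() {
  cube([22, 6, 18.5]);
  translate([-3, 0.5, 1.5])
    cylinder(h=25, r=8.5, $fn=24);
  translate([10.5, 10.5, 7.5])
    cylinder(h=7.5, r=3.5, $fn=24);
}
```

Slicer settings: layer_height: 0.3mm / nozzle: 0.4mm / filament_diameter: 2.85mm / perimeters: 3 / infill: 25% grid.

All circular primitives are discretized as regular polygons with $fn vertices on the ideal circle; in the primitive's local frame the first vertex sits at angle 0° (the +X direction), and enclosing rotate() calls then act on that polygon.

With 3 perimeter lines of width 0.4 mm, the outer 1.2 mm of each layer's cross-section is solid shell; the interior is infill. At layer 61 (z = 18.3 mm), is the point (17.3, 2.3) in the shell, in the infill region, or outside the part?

infill

At z = 18.3 mm: the cube is present — its section is the full 22×6 rectangle; the cylinder at (-3, 0.5): section is a regular 24-gon, circumradius r=8.5; the cylinder at (10.5, 10.5) does not reach this height (z outside [7.5, 15]); Combining (union): the regions partially overlap (shared area 29.18 mm²), so overlapping operands fuse into one piece — 1 connected region. Overall, the cross-section is a single solid region. The nearest boundary edge runs (22.00, 0.00)→(5.43, 0.00); distance from the point to it = 2.30 mm. The point is inside the cross-section and 2.30 mm from the nearest boundary — more than the 1.2 mm shell width (3 × 0.4), so it's in the infill interior.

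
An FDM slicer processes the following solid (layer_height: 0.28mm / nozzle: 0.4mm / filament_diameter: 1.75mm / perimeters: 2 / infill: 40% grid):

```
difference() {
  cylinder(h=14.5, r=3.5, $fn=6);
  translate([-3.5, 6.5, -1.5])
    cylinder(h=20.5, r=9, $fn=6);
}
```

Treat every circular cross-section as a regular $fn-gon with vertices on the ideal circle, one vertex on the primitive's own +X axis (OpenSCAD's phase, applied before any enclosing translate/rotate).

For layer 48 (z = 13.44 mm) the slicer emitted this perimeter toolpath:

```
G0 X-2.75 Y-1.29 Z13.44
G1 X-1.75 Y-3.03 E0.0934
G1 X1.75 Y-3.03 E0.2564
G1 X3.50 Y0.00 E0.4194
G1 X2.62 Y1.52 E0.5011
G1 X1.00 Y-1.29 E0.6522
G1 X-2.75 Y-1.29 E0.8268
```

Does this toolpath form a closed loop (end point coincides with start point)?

yes

Start point (G0): (-2.75, -1.29). End point (last G1): the path returns to the start — closed.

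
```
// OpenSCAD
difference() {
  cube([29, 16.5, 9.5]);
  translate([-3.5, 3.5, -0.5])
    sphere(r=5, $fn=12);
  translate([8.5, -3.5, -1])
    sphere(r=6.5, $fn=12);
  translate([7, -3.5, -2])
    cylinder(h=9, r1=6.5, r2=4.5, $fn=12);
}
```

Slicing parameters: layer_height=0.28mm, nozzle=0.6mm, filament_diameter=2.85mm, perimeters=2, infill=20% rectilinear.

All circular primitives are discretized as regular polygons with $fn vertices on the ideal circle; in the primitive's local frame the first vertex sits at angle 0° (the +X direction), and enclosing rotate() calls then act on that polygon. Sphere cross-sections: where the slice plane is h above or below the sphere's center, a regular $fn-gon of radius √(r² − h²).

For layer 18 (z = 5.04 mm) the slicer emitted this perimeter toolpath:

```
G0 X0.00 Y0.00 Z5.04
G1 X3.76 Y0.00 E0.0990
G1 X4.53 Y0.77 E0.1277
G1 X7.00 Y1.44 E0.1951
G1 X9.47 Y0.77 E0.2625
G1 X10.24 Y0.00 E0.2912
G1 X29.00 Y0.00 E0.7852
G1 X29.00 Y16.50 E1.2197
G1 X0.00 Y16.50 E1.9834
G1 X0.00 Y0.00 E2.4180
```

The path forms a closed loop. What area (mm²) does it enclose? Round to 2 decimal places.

Apply the shoelace formula to the sequence of (X, Y) vertices; enclosed area = 472.45 mm².

472.45 mm²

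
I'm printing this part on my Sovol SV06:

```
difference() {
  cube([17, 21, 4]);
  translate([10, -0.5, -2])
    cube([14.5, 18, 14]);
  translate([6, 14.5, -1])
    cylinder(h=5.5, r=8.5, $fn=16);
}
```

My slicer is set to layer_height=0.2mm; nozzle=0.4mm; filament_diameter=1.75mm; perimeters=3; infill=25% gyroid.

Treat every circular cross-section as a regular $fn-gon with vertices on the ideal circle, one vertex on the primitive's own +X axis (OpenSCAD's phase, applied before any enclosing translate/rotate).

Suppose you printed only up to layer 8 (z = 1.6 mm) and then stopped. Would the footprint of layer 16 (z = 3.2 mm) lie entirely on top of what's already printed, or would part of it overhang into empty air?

entirely on top

Compare the two slices. At z = 1.6: the cube (footprint 17×21) is included at this height (area 357.00 mm²); the 14.5×18 cube at (10, -0.5) contributes its full rectangle (area 261.00 mm²); the cylinder at (6, 14.5): section is a regular 16-gon, circumradius r=8.5 (area = (16/2)·8.500²·sin(360°/16) = 221.19 mm²); Subtracting the remaining from the first: starting from the 17×21 cube (357.00 mm²), the 14.5×18 cube at (10, -0.5) partially overlaps it — only the 122.50 mm² overlap (of its 261.00 mm²) is removed, clipping the outline; the r=8.5 cylinder at (6, 14.5) partially overlaps it — only the 152.62 mm² overlap (of its 221.19 mm²) is removed, clipping the outline — area = 81.88 mm². At z = 3.2: the cube (footprint 17×21) is included at this height (area 357.00 mm²); the cube at (10, -0.5) (footprint 14.5×18) is included at this height (area 261.00 mm²); the cylinder at (6, 14.5): section is a regular 16-gon, circumradius r=8.5 (area = (16/2)·8.500²·sin(360°/16) = 221.19 mm²); After the difference (first − rest): starting from the 17×21 cube (357.00 mm²), the 14.5×18 cube at (10, -0.5) partially overlaps it — only the 122.50 mm² overlap (of its 261.00 mm²) is removed, clipping the outline; the r=8.5 cylinder at (6, 14.5) partially overlaps it — only the 152.62 mm² overlap (of its 221.19 mm²) is removed, clipping the outline — area = 81.88 mm². Checking containment: the cross-section at z = 3.2 is a subset of the cross-section at z = 1.6.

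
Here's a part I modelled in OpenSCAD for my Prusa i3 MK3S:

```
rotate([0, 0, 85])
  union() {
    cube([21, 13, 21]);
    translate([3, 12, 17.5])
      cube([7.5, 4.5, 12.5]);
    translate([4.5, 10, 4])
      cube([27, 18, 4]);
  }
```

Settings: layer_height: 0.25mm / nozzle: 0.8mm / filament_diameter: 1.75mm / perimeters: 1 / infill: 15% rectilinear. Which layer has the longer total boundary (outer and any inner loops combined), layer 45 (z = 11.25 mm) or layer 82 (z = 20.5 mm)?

Layer 45 (z = 11.25): the cube is present — its section is the full 21×13 rectangle (perimeter 68.00 mm); the cube at (3, 12) is not intersected at this z (z outside [17.5, 30]); the cube at (4.5, 10) does not reach this height (z outside [4, 8]); Taking the union: only the 21×13 cube is present, so the union is just that shape — boundary = 68.00 mm; (rotated 85° about Z; rotation is an isometry so areas/perimeters/island counts are preserved). So its perimeter = 68.00 mm. Layer 82 (z = 20.5): the cube is present — its section is the full 21×13 rectangle (perimeter 68.00 mm); the cube at (3, 12) is present — its section is the full 7.5×4.5 rectangle (perimeter 24.00 mm); the cube at (4.5, 10) is absent (z outside [4, 8]); Merging all regions: the regions partially overlap (shared area 7.50 mm²), so the edge portions inside another operand are dropped and the merged outline is re-measured after clipping — boundary = 75.00 mm; (rotated 85° about Z; rotation is an isometry so areas/perimeters/island counts are preserved). So its perimeter = 75.00 mm. Layer 82 is larger (75.00 vs 68.00 mm).

layer 82 (z = 20.5 mm)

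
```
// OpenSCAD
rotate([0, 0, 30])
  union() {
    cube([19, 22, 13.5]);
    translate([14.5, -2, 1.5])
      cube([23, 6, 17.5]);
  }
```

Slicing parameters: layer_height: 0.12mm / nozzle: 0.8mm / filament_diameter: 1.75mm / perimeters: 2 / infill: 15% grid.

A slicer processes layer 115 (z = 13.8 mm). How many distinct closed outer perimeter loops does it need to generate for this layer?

1

At z = 13.8 mm: the cube does not reach this height (z outside [0, 13.5]); the cube at (14.5, -2) (footprint 23×6) is included at this height; Combining (union): only the 23×6 cube at (14.5, -2) is present, so the union is just that shape — 1 connected region; (rotated 30° about Z; rotation is an isometry so areas/perimeters/island counts are preserved). The result has 1 disconnected region.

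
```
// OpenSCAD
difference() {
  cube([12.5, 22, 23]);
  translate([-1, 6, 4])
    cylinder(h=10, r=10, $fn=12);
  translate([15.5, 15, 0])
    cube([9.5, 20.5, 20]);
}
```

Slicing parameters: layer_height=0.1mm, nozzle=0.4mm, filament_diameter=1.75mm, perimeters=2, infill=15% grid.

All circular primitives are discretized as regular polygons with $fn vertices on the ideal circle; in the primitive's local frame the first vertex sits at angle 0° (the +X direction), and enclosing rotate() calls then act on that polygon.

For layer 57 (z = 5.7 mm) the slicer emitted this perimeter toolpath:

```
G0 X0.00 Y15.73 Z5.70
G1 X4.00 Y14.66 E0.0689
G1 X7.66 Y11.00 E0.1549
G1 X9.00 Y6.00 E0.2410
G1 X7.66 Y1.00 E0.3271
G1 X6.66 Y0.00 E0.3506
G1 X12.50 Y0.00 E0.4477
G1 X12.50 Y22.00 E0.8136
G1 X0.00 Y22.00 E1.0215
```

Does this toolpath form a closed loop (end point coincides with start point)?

no

Start point (G0): (0.00, 15.73). End point (last G1): the path does not return to the start — open.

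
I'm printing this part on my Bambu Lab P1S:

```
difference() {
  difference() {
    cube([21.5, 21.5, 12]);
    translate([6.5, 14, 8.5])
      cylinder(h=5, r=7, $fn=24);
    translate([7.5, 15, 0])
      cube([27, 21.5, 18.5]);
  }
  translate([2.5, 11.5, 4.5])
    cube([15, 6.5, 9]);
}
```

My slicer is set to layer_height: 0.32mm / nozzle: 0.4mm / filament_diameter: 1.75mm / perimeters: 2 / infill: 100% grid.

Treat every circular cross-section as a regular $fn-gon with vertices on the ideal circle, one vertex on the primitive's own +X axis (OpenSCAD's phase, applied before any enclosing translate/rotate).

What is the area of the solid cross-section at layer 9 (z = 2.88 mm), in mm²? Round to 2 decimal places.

371.25 mm²

At z = 2.88 mm: the cube (footprint 21.5×21.5) is included at this height (area 462.25 mm²); the cylinder at (6.5, 14) does not reach this height (z outside [8.5, 13.5]); the cube at (7.5, 15) is present — its section is the full 27×21.5 rectangle (area 580.50 mm²); After the difference (first − rest): starting from the 21.5×21.5 cube (462.25 mm²), the 27×21.5 cube at (7.5, 15) partially overlaps it — only the 91.00 mm² overlap (of its 580.50 mm²) is removed, clipping the outline — area = 371.25 mm²; the cube at (2.5, 11.5) is not intersected at this z (z outside [4.5, 13.5]); After the difference (first − rest): none of the subtracted shapes is present at this height, so the result so far is unchanged — area = 371.25 mm². Overall, the cross-section is a single solid region. Net area = 371.25 mm².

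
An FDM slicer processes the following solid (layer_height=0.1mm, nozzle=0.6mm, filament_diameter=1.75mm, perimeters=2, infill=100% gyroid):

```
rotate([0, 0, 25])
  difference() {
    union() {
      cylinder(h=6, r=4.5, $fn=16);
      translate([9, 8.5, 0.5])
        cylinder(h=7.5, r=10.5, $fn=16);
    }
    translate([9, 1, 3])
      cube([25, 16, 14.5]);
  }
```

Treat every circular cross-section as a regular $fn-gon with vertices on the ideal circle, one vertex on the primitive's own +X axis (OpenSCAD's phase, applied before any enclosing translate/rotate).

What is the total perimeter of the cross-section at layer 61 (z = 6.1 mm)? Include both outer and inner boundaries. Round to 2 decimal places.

At z = 6.1 mm: the cylinder is not intersected at this z (z outside [0, 6]); the r=10.5 cylinder at (9, 8.5) gives a regular 16-gon of circumradius 10.5 (constant along its height) (perimeter = 2·16·10.500·sin(180°/16) = 65.55 mm); Combining (union): only the r=10.5 cylinder at (9, 8.5) is present, so the union is just that shape — boundary = 65.55 mm; the cube at (9, 1) (footprint 25×16) is included at this height (perimeter 82.00 mm); Subtracting the remaining from the first: starting from the result so far, the 25×16 cube at (9, 1) partially overlaps it — only the 147.18 mm² overlap (of its 400.00 mm²) is removed, clipping the outline — boundary = 76.22 mm; (whole slice rotated 25° about Z — lengths, areas and connectivity unchanged). Overall, the cross-section is a single solid region. Total boundary length (outer) = 76.22 mm.

76.22 mm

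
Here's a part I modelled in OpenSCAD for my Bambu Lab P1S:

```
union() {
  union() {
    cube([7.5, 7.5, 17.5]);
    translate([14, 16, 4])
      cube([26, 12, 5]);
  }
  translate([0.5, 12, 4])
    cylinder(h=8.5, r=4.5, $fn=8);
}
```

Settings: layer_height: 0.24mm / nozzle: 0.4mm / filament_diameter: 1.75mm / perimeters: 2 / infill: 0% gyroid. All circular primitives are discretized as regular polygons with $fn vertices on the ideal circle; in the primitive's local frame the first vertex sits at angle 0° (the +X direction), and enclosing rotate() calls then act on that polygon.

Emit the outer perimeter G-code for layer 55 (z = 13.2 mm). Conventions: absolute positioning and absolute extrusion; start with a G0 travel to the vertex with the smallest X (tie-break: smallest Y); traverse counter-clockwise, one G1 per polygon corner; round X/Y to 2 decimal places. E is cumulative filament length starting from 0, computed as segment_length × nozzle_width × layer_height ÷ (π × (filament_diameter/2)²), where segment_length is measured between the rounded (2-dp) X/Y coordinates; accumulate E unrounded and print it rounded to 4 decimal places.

G0 X0.00 Y0.00 Z13.20
G1 X7.50 Y0.00 E0.2993
G1 X7.50 Y7.50 E0.5987
G1 X0.00 Y7.50 E0.8980
G1 X0.00 Y0.00 E1.1974

At z = 13.2 mm: the 7.5×7.5 cube contributes its full rectangle; the cube at (14, 16) is not intersected at this z (z outside [4, 9]); Taking the union: only the 7.5×7.5 cube is present, so the union is just that shape — 1 connected region; the cylinder at (0.5, 12) does not reach this height (z outside [4, 12.5]); Taking the union: only that combined region is present, so the union is just that shape — 1 connected region. The outline is a single polygon with 4 vertices. Extrusion per mm of travel: 0.4 × 0.24 / (π × 0.875²) = 0.039912. Accumulating E over each segment gives final E = 1.1974.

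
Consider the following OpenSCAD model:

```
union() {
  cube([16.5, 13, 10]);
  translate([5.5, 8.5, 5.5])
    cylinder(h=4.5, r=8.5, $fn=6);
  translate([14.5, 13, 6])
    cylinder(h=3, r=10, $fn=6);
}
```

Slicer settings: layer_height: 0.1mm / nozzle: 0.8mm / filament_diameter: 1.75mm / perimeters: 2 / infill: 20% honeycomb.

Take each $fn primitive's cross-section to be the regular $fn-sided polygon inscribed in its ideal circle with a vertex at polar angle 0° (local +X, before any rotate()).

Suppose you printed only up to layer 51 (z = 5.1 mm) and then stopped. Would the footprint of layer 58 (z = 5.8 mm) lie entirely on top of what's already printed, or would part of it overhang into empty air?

Compare the two slices. At z = 5.1: the 16.5×13 cube contributes its full rectangle (area 214.50 mm²); the cylinder at (5.5, 8.5) is absent (z outside [5.5, 10]); the cylinder at (14.5, 13) does not reach this height (z outside [6, 9]); Taking the union: only the 16.5×13 cube is present, so the union is just that shape — area = 214.50 mm². At z = 5.8: the cube is present — its section is the full 16.5×13 rectangle (area 214.50 mm²); the r=8.5 cylinder at (5.5, 8.5) contributes a regular 6-gon of circumradius 8.5 (area = (6/2)·8.500²·sin(360°/6) = 187.71 mm²); the cylinder at (14.5, 13) is absent (z outside [6, 9]); Taking the union: the regions partially overlap — summed areas 402.21 mm² minus the doubly-counted overlap 143.22 mm² gives 259.00 mm² — area = 259.00 mm². Checking containment: at z = 5.8 the cross-section extends beyond the z = 5.1 cross-section by about 44.50 mm².

part overhangs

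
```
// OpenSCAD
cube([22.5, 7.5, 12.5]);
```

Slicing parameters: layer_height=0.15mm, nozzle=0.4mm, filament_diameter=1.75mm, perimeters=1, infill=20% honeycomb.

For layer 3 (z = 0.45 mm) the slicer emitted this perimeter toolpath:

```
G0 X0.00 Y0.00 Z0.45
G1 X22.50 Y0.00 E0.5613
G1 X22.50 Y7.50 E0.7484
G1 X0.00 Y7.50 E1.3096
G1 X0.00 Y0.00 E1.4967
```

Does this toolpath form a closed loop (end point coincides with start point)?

Start point (G0): (0.00, 0.00). End point (last G1): the path returns to the start — closed.

yes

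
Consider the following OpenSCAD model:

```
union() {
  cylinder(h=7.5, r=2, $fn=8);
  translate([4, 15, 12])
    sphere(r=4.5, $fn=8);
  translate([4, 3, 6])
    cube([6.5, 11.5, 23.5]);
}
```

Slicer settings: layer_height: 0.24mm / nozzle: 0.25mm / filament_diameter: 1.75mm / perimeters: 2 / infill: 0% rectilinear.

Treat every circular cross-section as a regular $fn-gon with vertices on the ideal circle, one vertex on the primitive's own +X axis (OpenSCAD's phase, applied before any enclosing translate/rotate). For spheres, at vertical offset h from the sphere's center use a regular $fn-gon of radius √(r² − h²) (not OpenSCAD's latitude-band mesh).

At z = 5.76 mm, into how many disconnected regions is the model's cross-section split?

1

At z = 5.76 mm: the cylinder: section is a regular 8-gon, circumradius r=2; the sphere at (4, 15) is absent (|z−center|=6.240 > r=4.5); the cube at (4, 3) is not intersected at this z (z outside [6, 29.5]); Merging all regions: only the r=2 cylinder is present, so the union is just that shape — 1 connected region. The result has 1 disconnected region.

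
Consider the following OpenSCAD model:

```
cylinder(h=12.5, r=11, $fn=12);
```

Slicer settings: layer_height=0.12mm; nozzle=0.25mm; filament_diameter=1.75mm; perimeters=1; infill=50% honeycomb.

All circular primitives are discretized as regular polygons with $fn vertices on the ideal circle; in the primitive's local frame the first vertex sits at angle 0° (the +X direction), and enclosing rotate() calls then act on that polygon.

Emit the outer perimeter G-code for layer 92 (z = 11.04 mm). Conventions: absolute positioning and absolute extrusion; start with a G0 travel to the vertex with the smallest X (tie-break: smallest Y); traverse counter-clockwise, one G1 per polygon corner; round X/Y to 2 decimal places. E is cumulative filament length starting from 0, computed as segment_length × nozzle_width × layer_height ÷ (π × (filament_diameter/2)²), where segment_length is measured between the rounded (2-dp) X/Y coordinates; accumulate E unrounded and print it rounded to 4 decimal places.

At z = 11.04 mm: the r=11 cylinder contributes a regular 12-gon of circumradius 11. The outline is a single polygon with 12 vertices. Extrusion per mm of travel: 0.25 × 0.12 / (π × 0.875²) = 0.012473. Accumulating E over each segment gives final E = 0.8524.

G0 X-11.00 Y0.00 Z11.04
G1 X-9.53 Y-5.50 E0.0710
G1 X-5.50 Y-9.53 E0.1421
G1 X0.00 Y-11.00 E0.2131
G1 X5.50 Y-9.53 E0.2841
G1 X9.53 Y-5.50 E0.3552
G1 X11.00 Y0.00 E0.4262
G1 X9.53 Y5.50 E0.4972
G1 X5.50 Y9.53 E0.5683
G1 X0.00 Y11.00 E0.6393
G1 X-5.50 Y9.53 E0.7103
G1 X-9.53 Y5.50 E0.7814
G1 X-11.00 Y0.00 E0.8524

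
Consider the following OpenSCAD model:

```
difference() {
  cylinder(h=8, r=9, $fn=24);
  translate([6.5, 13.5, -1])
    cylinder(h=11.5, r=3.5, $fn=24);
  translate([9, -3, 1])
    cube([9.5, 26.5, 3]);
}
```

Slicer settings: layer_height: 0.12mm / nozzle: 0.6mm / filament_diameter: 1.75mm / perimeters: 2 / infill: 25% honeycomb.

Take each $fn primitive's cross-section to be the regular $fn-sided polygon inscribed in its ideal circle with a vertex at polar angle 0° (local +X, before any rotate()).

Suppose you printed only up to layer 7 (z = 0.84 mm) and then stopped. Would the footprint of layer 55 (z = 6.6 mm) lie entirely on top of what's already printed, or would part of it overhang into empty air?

entirely on top

Compare the two slices. At z = 0.84: the r=9 cylinder gives a regular 24-gon of circumradius 9 (constant along its height) (area = (24/2)·9.000²·sin(360°/24) = 251.57 mm²); the r=3.5 cylinder at (6.5, 13.5) contributes a regular 24-gon of circumradius 3.5 (area = (24/2)·3.500²·sin(360°/24) = 38.05 mm²); the cube at (9, -3) is absent (z outside [1, 4]); Taking the first minus the rest: starting from the r=9 cylinder (251.57 mm²), the r=3.5 cylinder at (6.5, 13.5) misses the remaining region (no effect) — area = 251.57 mm². At z = 6.6: the cylinder: section is a regular 24-gon, circumradius r=9 (area = (24/2)·9.000²·sin(360°/24) = 251.57 mm²); the r=3.5 cylinder at (6.5, 13.5) gives a regular 24-gon of circumradius 3.5 (constant along its height) (area = (24/2)·3.500²·sin(360°/24) = 38.05 mm²); the cube at (9, -3) does not reach this height (z outside [1, 4]); Subtracting the remaining from the first: starting from the r=9 cylinder (251.57 mm²), the r=3.5 cylinder at (6.5, 13.5) misses the remaining region (no effect) — area = 251.57 mm². Checking containment: the cross-section at z = 6.6 is a subset of the cross-section at z = 0.84.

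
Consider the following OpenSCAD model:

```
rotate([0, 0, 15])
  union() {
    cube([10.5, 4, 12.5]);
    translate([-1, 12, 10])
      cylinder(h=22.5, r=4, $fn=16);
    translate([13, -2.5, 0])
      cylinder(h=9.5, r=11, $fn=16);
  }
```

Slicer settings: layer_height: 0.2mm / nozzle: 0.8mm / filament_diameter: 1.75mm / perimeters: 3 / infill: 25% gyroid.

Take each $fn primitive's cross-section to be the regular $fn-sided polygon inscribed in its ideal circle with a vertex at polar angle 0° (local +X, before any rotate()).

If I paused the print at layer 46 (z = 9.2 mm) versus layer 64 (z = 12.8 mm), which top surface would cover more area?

Layer 46 (z = 9.2): the cube (footprint 10.5×4) is included at this height (area 42.00 mm²); the cylinder at (-1, 12) is not intersected at this z (z outside [10, 32.5]); the r=11 cylinder at (13, -2.5) gives a regular 16-gon of circumradius 11 (constant along its height) (area = (16/2)·11.000²·sin(360°/16) = 370.44 mm²); Taking the union: the regions partially overlap — summed areas 412.44 mm² minus the doubly-counted overlap 29.19 mm² gives 383.25 mm² — area = 383.25 mm²; (whole slice rotated 15° about Z — lengths, areas and connectivity unchanged). So its area = 383.25 mm². Layer 64 (z = 12.8): the cube is not intersected at this z (z outside [0, 12.5]); the cylinder at (-1, 12): section is a regular 16-gon, circumradius r=4 (area = (16/2)·4.000²·sin(360°/16) = 48.98 mm²); the cylinder at (13, -2.5) is not intersected at this z (z outside [0, 9.5]); Merging all regions: only the r=4 cylinder at (-1, 12) is present, so the union is just that shape — area = 48.98 mm²; (rotated 15° about Z; rotation is an isometry so areas/perimeters/island counts are preserved). So its area = 48.98 mm². Layer 46 is larger (383.25 vs 48.98 mm²).

layer 46 (z = 9.2 mm)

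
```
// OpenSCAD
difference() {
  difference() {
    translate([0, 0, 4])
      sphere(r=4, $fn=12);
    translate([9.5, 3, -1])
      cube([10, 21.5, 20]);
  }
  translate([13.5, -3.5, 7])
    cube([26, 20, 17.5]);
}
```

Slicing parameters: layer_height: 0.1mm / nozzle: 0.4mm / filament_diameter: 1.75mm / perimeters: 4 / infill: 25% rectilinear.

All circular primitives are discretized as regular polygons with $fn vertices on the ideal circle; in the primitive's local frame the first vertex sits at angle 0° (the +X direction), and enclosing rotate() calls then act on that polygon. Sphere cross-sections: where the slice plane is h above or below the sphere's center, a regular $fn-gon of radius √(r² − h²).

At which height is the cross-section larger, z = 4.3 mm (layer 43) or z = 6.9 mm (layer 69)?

Layer 43 (z = 4.3): the sphere: section is a regular 12-gon, circumradius = √(r²−h²) = √(4²−0.3²) = 3.989 (area = (12/2)·3.989²·sin(360°/12) = 47.73 mm²); the 10×21.5 cube at (9.5, 3) contributes its full rectangle (area 215.00 mm²); Subtracting the remaining from the first: starting from the r=4 sphere (47.73 mm²), the 10×21.5 cube at (9.5, 3) misses the remaining region (no effect) — area = 47.73 mm²; the cube at (13.5, -3.5) is absent (z outside [7, 24.5]); Taking the first minus the rest: none of the subtracted shapes is present at this height, so that combined region is unchanged — area = 47.73 mm². So its area = 47.73 mm². Layer 69 (z = 6.9): the sphere: section is a regular 12-gon, circumradius = √(r²−h²) = √(4²−2.9²) = 2.755 (area = (12/2)·2.755²·sin(360°/12) = 22.77 mm²); the cube at (9.5, 3) (footprint 10×21.5) is included at this height (area 215.00 mm²); Taking the first minus the rest: starting from the r=4 sphere (22.77 mm²), the 10×21.5 cube at (9.5, 3) misses the remaining region (no effect) — area = 22.77 mm²; the cube at (13.5, -3.5) does not reach this height (z outside [7, 24.5]); After the difference (first − rest): none of the subtracted shapes is present at this height, so the result so far is unchanged — area = 22.77 mm². So its area = 22.77 mm². Layer 43 is larger (47.73 vs 22.77 mm²).

layer 43 (z = 4.3 mm)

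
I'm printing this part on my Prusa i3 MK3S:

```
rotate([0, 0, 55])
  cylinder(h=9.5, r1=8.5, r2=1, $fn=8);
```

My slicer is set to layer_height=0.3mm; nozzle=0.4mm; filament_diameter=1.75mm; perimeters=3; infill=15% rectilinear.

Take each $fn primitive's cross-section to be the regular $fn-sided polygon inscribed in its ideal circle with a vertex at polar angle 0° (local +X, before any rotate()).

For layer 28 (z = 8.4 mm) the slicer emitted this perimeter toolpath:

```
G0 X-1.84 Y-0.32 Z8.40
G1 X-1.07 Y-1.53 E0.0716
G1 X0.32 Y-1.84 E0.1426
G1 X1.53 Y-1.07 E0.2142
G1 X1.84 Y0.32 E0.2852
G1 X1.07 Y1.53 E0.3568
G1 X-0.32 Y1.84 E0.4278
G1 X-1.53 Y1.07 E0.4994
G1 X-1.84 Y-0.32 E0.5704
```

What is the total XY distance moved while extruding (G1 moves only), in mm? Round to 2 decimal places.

11.43 mm

Sum the Euclidean lengths of each G1 segment: total = 11.43 mm.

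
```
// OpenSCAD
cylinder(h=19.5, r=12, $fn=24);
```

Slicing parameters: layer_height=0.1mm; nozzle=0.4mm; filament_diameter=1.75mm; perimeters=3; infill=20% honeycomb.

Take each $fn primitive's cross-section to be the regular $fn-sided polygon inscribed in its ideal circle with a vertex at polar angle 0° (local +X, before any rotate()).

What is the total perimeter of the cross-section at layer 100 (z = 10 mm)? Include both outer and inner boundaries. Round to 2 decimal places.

75.18 mm

At z = 10 mm: the r=12 cylinder gives a regular 24-gon of circumradius 12 (constant along its height) (perimeter = 2·24·12.000·sin(180°/24) = 75.18 mm). Overall, the cross-section is a single solid region. Total boundary length (outer) = 75.18 mm.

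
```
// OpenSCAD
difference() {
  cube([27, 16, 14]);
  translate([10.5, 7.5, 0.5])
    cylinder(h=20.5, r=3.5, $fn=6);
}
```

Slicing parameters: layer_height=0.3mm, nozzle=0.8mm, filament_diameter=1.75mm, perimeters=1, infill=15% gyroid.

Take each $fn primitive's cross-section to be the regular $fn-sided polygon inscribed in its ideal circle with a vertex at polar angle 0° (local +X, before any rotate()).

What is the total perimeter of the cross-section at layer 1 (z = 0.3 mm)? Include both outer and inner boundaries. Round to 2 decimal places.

86.00 mm

At z = 0.3 mm: the cube (footprint 27×16) is included at this height (perimeter 86.00 mm); the cylinder at (10.5, 7.5) does not reach this height (z outside [0.5, 21]); Taking the first minus the rest: none of the subtracted shapes is present at this height, so the 27×16 cube is unchanged — boundary = 86.00 mm. Overall, the cross-section is a single solid region. Total boundary length (outer) = 86.00 mm.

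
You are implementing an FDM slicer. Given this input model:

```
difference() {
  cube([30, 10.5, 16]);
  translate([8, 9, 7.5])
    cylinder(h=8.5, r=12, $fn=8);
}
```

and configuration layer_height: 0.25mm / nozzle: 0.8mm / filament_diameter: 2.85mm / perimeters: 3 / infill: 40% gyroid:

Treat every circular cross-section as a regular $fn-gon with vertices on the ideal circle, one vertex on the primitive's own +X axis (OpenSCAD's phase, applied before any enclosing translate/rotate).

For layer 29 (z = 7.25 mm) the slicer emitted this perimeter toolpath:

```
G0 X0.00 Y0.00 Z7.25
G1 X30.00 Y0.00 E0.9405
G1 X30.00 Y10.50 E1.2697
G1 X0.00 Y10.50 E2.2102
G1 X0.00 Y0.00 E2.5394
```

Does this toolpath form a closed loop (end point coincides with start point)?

Start point (G0): (0.00, 0.00). End point (last G1): the path returns to the start — closed.

yes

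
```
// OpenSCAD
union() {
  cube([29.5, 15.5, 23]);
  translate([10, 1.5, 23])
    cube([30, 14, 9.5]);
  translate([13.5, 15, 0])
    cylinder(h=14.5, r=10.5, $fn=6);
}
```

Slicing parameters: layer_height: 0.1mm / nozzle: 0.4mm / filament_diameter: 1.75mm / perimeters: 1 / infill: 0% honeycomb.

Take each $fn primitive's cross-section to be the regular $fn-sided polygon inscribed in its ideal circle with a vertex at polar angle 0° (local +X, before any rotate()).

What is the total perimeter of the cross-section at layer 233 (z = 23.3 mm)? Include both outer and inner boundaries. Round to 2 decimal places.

At z = 23.3 mm: the cube does not reach this height (z outside [0, 23]); the cube at (10, 1.5) (footprint 30×14) is included at this height (perimeter 88.00 mm); the cylinder at (13.5, 15) is absent (z outside [0, 14.5]); Taking the union: only the 30×14 cube at (10, 1.5) is present, so the union is just that shape — boundary = 88.00 mm. Overall, the cross-section is a single solid region. Total boundary length (outer) = 88.00 mm.

88.00 mm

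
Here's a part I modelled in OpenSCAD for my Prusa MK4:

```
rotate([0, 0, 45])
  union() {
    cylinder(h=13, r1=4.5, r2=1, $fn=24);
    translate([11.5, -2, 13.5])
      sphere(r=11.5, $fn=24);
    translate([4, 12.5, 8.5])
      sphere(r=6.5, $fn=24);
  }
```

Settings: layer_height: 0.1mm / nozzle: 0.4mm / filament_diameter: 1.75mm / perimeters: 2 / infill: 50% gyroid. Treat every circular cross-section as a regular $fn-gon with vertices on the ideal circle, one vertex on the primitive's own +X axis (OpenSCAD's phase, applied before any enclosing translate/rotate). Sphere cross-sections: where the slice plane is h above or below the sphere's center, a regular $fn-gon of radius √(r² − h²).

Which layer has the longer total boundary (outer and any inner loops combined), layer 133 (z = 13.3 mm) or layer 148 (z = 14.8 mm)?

layer 133 (z = 13.3 mm)

Layer 133 (z = 13.3): the cone is not intersected at this z (z outside [0, 13]); the r=11.5 sphere at (11.5, -2) slices to a regular 24-gon of circumradius 11.498 (√(r²−h²) with h=0.2 from center) (perimeter = 2·24·11.498·sin(180°/24) = 72.04 mm); the r=6.5 sphere at (4, 12.5) contributes a regular 24-gon of circumradius √(6.5²−4.8²) = 4.383 (perimeter = 2·24·4.383·sin(180°/24) = 27.46 mm); Merging all regions: the 2 present regions are separate (no shared area or edge), so areas and boundary lengths simply add and each stays a separate island — boundary = 99.50 mm; (whole slice rotated 45° about Z — lengths, areas and connectivity unchanged). So its perimeter = 99.50 mm. Layer 148 (z = 14.8): the cone does not reach this height (z outside [0, 13]); the r=11.5 sphere at (11.5, -2) contributes a regular 24-gon of circumradius √(11.5²−1.3²) = 11.426 (perimeter = 2·24·11.426·sin(180°/24) = 71.59 mm); the sphere at (4, 12.5): section is a regular 24-gon, circumradius = √(r²−h²) = √(6.5²−6.3²) = 1.600 (perimeter = 2·24·1.600·sin(180°/24) = 10.02 mm); Merging all regions: the 2 present regions are separate (no shared area or edge), so areas and boundary lengths simply add and each stays a separate island — boundary = 81.61 mm; (whole slice rotated 45° about Z — lengths, areas and connectivity unchanged). So its perimeter = 81.61 mm. Layer 133 is larger (99.50 vs 81.61 mm).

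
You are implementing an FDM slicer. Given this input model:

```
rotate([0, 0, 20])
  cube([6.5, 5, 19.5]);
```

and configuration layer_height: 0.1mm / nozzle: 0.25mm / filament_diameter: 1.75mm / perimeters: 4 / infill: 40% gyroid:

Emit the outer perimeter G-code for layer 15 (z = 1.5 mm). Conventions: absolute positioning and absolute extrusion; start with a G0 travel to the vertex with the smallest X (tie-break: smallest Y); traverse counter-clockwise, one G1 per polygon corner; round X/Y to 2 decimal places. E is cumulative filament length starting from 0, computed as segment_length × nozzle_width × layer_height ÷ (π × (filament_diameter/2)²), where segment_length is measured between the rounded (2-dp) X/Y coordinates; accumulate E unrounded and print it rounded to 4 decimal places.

At z = 1.5 mm: the cube (footprint 6.5×5) is included at this height; (rotated 20° about Z; rotation is an isometry so areas/perimeters/island counts are preserved). The outline is a single polygon with 4 vertices. Extrusion per mm of travel: 0.25 × 0.1 / (π × 0.875²) = 0.010394. Accumulating E over each segment gives final E = 0.2391.

G0 X-1.71 Y4.70 Z1.50
G1 X0.00 Y0.00 E0.0520
G1 X6.11 Y2.22 E0.1196
G1 X4.40 Y6.92 E0.1715
G1 X-1.71 Y4.70 E0.2391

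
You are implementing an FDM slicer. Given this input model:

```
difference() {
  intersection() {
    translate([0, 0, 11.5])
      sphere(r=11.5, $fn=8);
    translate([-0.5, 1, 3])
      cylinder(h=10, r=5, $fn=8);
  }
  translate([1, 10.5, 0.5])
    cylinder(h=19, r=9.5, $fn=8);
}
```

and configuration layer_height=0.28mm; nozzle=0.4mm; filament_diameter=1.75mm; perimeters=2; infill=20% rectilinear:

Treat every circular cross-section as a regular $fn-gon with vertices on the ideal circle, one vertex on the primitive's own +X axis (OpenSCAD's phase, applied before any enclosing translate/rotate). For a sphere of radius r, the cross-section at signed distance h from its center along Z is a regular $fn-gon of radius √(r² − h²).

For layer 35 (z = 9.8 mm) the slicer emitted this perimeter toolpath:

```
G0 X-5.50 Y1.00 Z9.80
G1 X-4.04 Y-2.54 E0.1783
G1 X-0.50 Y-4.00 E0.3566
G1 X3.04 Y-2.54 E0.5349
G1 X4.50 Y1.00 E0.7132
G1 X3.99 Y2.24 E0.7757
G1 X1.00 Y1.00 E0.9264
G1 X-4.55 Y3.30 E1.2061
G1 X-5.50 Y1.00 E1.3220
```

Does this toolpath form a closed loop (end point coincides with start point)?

Start point (G0): (-5.50, 1.00). End point (last G1): the path returns to the start — closed.

yes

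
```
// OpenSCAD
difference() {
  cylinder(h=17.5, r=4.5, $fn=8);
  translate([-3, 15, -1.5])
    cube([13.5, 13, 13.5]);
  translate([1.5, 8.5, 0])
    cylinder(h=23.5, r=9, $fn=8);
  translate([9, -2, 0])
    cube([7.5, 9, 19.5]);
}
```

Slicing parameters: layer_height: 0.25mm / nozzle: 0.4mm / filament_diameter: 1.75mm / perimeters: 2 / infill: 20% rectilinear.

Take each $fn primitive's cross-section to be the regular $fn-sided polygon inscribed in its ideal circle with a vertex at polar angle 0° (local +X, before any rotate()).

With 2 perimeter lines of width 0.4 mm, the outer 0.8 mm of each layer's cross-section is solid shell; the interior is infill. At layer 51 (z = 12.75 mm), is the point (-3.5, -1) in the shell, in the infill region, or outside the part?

At z = 12.75 mm: the r=4.5 cylinder gives a regular 8-gon of circumradius 4.5 (constant along its height); the cube at (-3, 15) is not intersected at this z (z outside [-1.5, 12]); the r=9 cylinder at (1.5, 8.5) contributes a regular 8-gon of circumradius 9; the 7.5×9 cube at (9, -2) contributes its full rectangle; After the difference (first − rest): starting from the r=4.5 cylinder, the r=9 cylinder at (1.5, 8.5) partially overlaps it — only the 24.61 mm² overlap (of its 229.10 mm²) is removed, clipping the outline; the 7.5×9 cube at (9, -2) misses the remaining region (no effect) — 1 connected region. Overall, the cross-section is a single solid region. The nearest boundary edge runs (-3.18, -3.18)→(-4.50, 0.00); distance from the point to it = 0.54 mm. The point is inside the cross-section, 0.54 mm from the nearest boundary — within the 0.8 mm shell band (2 × 0.4).

shell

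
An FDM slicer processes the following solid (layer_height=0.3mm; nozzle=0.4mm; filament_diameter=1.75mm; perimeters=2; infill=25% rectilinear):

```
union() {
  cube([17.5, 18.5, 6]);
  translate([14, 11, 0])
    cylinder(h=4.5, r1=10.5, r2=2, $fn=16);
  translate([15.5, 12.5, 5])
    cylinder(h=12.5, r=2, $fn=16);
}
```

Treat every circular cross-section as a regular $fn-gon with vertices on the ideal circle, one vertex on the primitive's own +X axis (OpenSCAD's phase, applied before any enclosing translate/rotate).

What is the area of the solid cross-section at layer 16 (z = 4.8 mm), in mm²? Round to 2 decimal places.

At z = 4.8 mm: the cube (footprint 17.5×18.5) is included at this height (area 323.75 mm²); the cone at (14, 11) is not intersected at this z (z outside [0, 4.5]); the cylinder at (15.5, 12.5) is not intersected at this z (z outside [5, 17.5]); Taking the union: only the 17.5×18.5 cube is present, so the union is just that shape — area = 323.75 mm². Overall, the cross-section is a single solid region. Net area = 323.75 mm².

323.75 mm²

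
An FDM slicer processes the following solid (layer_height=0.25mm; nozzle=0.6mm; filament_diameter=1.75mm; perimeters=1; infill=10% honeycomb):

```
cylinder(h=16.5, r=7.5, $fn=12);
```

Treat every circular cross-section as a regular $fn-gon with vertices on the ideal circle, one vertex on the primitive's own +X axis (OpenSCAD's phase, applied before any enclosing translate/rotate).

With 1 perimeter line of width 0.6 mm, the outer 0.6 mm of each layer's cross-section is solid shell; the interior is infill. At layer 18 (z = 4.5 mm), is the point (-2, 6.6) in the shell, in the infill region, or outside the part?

At z = 4.5 mm: the cylinder: section is a regular 12-gon, circumradius r=7.5. Overall, the cross-section is a single solid region. The nearest boundary edge runs (0.00, 7.50)→(-3.75, 6.50); distance from the point to it = 0.35 mm. The point is inside the cross-section, 0.35 mm from the nearest boundary — within the 0.6 mm shell band (1 × 0.6).

shell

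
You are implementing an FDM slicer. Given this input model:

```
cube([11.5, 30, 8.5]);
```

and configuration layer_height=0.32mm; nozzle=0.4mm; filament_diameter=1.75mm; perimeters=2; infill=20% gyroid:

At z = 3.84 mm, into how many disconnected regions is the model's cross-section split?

At z = 3.84 mm: the 11.5×30 cube contributes its full rectangle. The result has 1 disconnected region.

1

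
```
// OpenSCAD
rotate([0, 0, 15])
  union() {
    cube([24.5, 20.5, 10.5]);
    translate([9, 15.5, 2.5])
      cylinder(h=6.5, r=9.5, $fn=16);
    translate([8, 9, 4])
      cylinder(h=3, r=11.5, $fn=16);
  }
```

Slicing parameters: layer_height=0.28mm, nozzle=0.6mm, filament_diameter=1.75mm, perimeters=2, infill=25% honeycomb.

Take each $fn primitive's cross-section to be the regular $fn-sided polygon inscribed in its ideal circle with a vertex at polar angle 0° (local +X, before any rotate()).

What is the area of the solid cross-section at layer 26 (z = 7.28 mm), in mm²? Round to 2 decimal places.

552.50 mm²

At z = 7.28 mm: the cube is present — its section is the full 24.5×20.5 rectangle (area 502.25 mm²); the r=9.5 cylinder at (9, 15.5) contributes a regular 16-gon of circumradius 9.5 (area = (16/2)·9.500²·sin(360°/16) = 276.30 mm²); the cylinder at (8, 9) is not intersected at this z (z outside [4, 7]); Combining (union): the regions partially overlap — summed areas 778.55 mm² minus the doubly-counted overlap 226.05 mm² gives 552.50 mm² — area = 552.50 mm²; (whole slice rotated 15° about Z — lengths, areas and connectivity unchanged). Overall, the cross-section is a single solid region. Net area = 552.50 mm².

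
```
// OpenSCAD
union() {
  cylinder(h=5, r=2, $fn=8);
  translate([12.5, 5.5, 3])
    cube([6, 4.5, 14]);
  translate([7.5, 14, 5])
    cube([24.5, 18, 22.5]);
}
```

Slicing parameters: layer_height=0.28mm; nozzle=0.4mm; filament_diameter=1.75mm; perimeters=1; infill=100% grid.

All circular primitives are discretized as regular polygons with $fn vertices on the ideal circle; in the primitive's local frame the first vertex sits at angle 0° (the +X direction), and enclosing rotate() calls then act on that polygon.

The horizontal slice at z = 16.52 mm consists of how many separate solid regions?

2

At z = 16.52 mm: the cylinder is absent (z outside [0, 5]); the 6×4.5 cube at (12.5, 5.5) contributes its full rectangle; the 24.5×18 cube at (7.5, 14) contributes its full rectangle; Merging all regions: the 2 present regions are separate (no shared area or edge), so areas and boundary lengths simply add and each stays a separate island — 2 connected regions. The result has 2 disconnected regions.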